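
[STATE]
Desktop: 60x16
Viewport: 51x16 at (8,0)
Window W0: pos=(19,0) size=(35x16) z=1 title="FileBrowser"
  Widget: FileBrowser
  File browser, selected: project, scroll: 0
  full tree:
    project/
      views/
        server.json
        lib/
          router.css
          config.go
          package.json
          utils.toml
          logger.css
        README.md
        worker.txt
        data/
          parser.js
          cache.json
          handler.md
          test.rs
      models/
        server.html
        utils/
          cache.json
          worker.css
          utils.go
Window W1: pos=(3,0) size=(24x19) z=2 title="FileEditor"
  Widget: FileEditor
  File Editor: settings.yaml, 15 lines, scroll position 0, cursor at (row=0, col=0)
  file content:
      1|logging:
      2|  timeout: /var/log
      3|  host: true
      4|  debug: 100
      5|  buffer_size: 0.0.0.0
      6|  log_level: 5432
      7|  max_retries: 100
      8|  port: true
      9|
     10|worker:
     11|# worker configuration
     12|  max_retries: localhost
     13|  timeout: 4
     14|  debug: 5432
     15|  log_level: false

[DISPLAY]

━━━━━━━━━━━━━━━━━━┓━━━━━━━━━━━━━━━━━━━━━━━━━━┓     
eEditor           ┃owser                     ┃     
──────────────────┨──────────────────────────┨     
ing:             ▲┃roject/                   ┃     
meout: /var/log  █┃ views/                   ┃     
st: true         ░┃ models/                  ┃     
bug: 100         ░┃                          ┃     
ffer_size: 0.0.0.░┃                          ┃     
g_level: 5432    ░┃                          ┃     
x_retries: 100   ░┃                          ┃     
rt: true         ░┃                          ┃     
                 ░┃                          ┃     
er:              ░┃                          ┃     
rker configuratio░┃                          ┃     
x_retries: localh░┃                          ┃     
meout: 4         ░┃━━━━━━━━━━━━━━━━━━━━━━━━━━┛     


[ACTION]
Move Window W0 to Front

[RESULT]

━━━━━━━━━━━┏━━━━━━━━━━━━━━━━━━━━━━━━━━━━━━━━━┓     
eEditor    ┃ FileBrowser                     ┃     
───────────┠─────────────────────────────────┨     
ing:       ┃> [-] project/                   ┃     
meout: /var┃    [+] views/                   ┃     
st: true   ┃    [+] models/                  ┃     
bug: 100   ┃                                 ┃     
ffer_size: ┃                                 ┃     
g_level: 54┃                                 ┃     
x_retries: ┃                                 ┃     
rt: true   ┃                                 ┃     
           ┃                                 ┃     
er:        ┃                                 ┃     
rker config┃                                 ┃     
x_retries: ┃                                 ┃     
meout: 4   ┗━━━━━━━━━━━━━━━━━━━━━━━━━━━━━━━━━┛     


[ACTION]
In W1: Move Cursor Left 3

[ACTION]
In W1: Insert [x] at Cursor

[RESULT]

━━━━━━━━━━━┏━━━━━━━━━━━━━━━━━━━━━━━━━━━━━━━━━┓     
eEditor    ┃ FileBrowser                     ┃     
───────────┠─────────────────────────────────┨     
ging:      ┃> [-] project/                   ┃     
meout: /var┃    [+] views/                   ┃     
st: true   ┃    [+] models/                  ┃     
bug: 100   ┃                                 ┃     
ffer_size: ┃                                 ┃     
g_level: 54┃                                 ┃     
x_retries: ┃                                 ┃     
rt: true   ┃                                 ┃     
           ┃                                 ┃     
er:        ┃                                 ┃     
rker config┃                                 ┃     
x_retries: ┃                                 ┃     
meout: 4   ┗━━━━━━━━━━━━━━━━━━━━━━━━━━━━━━━━━┛     


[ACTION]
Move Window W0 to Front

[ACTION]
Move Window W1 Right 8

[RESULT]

   ┏━━━━━━━┏━━━━━━━━━━━━━━━━━━━━━━━━━━━━━━━━━┓     
   ┃ FileEd┃ FileBrowser                     ┃     
   ┠───────┠─────────────────────────────────┨     
   ┃x█oggin┃> [-] project/                   ┃     
   ┃  timeo┃    [+] views/                   ┃     
   ┃  host:┃    [+] models/                  ┃     
   ┃  debug┃                                 ┃     
   ┃  buffe┃                                 ┃     
   ┃  log_l┃                                 ┃     
   ┃  max_r┃                                 ┃     
   ┃  port:┃                                 ┃     
   ┃       ┃                                 ┃     
   ┃worker:┃                                 ┃     
   ┃# worke┃                                 ┃     
   ┃  max_r┃                                 ┃     
   ┃  timeo┗━━━━━━━━━━━━━━━━━━━━━━━━━━━━━━━━━┛     


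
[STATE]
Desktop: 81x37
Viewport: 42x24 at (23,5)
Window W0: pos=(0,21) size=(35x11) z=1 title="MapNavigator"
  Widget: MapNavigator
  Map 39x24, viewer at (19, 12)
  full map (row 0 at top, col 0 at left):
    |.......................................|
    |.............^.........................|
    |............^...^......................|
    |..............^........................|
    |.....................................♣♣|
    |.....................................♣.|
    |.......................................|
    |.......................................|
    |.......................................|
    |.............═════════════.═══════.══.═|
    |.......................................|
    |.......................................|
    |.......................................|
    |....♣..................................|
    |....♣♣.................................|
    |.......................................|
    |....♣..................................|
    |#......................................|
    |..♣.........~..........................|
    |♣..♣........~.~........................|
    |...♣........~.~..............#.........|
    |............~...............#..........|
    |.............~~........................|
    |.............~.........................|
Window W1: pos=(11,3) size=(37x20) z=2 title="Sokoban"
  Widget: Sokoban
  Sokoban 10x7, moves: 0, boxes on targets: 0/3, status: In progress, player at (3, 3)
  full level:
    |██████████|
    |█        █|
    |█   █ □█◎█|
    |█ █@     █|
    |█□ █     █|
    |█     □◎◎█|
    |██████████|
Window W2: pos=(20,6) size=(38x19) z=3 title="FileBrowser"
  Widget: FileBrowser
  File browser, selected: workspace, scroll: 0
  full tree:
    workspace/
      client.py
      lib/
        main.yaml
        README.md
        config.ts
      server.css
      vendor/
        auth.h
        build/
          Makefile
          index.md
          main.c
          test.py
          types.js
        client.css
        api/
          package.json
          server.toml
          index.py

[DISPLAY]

────────────────────────┨                 
━━━━━━━━━━━━━━━━━━━━━━━━━━━━━━━━━━┓       
ileBrowser                        ┃       
──────────────────────────────────┨       
[-] workspace/                    ┃       
  client.py                       ┃       
  [+] lib/                        ┃       
  server.css                      ┃       
  [+] vendor/                     ┃       
                                  ┃       
                                  ┃       
                                  ┃       
                                  ┃       
                                  ┃       
                                  ┃       
                                  ┃       
                                  ┃       
                                  ┃       
                                  ┃       
━━━━━━━━━━━━━━━━━━━━━━━━━━━━━━━━━━┛       
...........┃                              
...........┃                              
...........┃                              
...........┃                              


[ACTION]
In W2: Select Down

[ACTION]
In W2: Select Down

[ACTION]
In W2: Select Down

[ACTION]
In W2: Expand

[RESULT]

────────────────────────┨                 
━━━━━━━━━━━━━━━━━━━━━━━━━━━━━━━━━━┓       
ileBrowser                        ┃       
──────────────────────────────────┨       
[-] workspace/                    ┃       
  client.py                       ┃       
  [+] lib/                        ┃       
> server.css                      ┃       
  [+] vendor/                     ┃       
                                  ┃       
                                  ┃       
                                  ┃       
                                  ┃       
                                  ┃       
                                  ┃       
                                  ┃       
                                  ┃       
                                  ┃       
                                  ┃       
━━━━━━━━━━━━━━━━━━━━━━━━━━━━━━━━━━┛       
...........┃                              
...........┃                              
...........┃                              
...........┃                              


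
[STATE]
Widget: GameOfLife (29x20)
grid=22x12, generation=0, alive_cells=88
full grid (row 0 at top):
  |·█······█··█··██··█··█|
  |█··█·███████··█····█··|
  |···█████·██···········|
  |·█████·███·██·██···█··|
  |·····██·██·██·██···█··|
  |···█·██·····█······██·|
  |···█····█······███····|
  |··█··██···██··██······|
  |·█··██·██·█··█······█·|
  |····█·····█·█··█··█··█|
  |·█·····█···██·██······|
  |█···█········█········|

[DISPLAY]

Gen: 0                       
·█······█··█··██··█··█       
█··█·███████··█····█··       
···█████·██···········       
·█████·███·██·██···█··       
·····██·██·██·██···█··       
···█·██·····█······██·       
···█····█······███····       
··█··██···██··██······       
·█··██·██·█··█······█·       
····█·····█·█··█··█··█       
·█·····█···██·██······       
█···█········█········       
                             
                             
                             
                             
                             
                             
                             


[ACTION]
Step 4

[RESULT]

Gen: 4                       
······················       
···········██····█····       
··········█··█·█·█····       
···········██··█··█···       
···········██···█·██··       
···········██··██·█···       
··········███···█·██··       
··███·····█···█·······       
···········█··█·█·····       
···██·····██···█······       
·······██·············       
·······████···········       
                             
                             
                             
                             
                             
                             
                             


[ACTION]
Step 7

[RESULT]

Gen: 11                      
··········██·███······       
·········█·█····██····       
·········█····█·██····       
·········█·███········       
···········█··········       
··············█·█·····       
···············█······       
···············█·█····       
···············██·█···       
······················       
······················       
······················       
                             
                             
                             
                             
                             
                             
                             


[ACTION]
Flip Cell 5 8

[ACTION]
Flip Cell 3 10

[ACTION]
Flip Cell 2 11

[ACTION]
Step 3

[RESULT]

Gen: 14                      
·········███·████·····       
········█··█·····█····       
·············██·██····       
········███·██████····       
·············███······       
······················       
······················       
················█·····       
···············█·█····       
···············██·····       
······················       
······················       
                             
                             
                             
                             
                             
                             
                             


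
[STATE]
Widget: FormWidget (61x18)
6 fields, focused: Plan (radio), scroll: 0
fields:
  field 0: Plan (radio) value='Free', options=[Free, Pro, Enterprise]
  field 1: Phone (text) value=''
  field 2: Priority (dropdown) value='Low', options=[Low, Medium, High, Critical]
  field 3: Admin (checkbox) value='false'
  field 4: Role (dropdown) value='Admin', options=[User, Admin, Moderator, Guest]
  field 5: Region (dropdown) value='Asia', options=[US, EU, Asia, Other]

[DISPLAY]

> Plan:       (●) Free  ( ) Pro  ( ) Enterprise              
  Phone:      [                                             ]
  Priority:   [Low                                         ▼]
  Admin:      [ ]                                            
  Role:       [Admin                                       ▼]
  Region:     [Asia                                        ▼]
                                                             
                                                             
                                                             
                                                             
                                                             
                                                             
                                                             
                                                             
                                                             
                                                             
                                                             
                                                             


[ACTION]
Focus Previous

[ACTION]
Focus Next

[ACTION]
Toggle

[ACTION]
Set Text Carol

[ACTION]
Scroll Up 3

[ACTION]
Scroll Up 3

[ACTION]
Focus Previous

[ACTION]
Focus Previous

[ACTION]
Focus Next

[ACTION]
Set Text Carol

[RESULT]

  Plan:       (●) Free  ( ) Pro  ( ) Enterprise              
  Phone:      [                                             ]
  Priority:   [Low                                         ▼]
  Admin:      [ ]                                            
  Role:       [Admin                                       ▼]
> Region:     [Asia                                        ▼]
                                                             
                                                             
                                                             
                                                             
                                                             
                                                             
                                                             
                                                             
                                                             
                                                             
                                                             
                                                             


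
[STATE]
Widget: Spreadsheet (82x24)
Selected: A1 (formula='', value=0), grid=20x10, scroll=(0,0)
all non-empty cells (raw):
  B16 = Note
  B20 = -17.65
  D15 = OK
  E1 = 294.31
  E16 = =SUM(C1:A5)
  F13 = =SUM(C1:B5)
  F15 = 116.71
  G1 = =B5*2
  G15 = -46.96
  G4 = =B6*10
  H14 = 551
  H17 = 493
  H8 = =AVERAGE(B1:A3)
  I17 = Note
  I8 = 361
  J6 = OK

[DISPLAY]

A1:                                                                               
       A       B       C       D       E       F       G       H       I       J  
----------------------------------------------------------------------------------
  1      [0]       0       0       0  294.31       0       0       0       0      
  2        0       0       0       0       0       0       0       0       0      
  3        0       0       0       0       0       0       0       0       0      
  4        0       0       0       0       0       0       0       0       0      
  5        0       0       0       0       0       0       0       0       0      
  6        0       0       0       0       0       0       0       0       0OK    
  7        0       0       0       0       0       0       0       0       0      
  8        0       0       0       0       0       0       0       0     361      
  9        0       0       0       0       0       0       0       0       0      
 10        0       0       0       0       0       0       0       0       0      
 11        0       0       0       0       0       0       0       0       0      
 12        0       0       0       0       0       0       0       0       0      
 13        0       0       0       0       0       0       0       0       0      
 14        0       0       0       0       0       0       0     551       0      
 15        0       0       0OK             0  116.71  -46.96       0       0      
 16        0Note           0       0       0       0       0       0       0      
 17        0       0       0       0       0       0       0     493Note          
 18        0       0       0       0       0       0       0       0       0      
 19        0       0       0       0       0       0       0       0       0      
 20        0  -17.65       0       0       0       0       0       0       0      
                                                                                  


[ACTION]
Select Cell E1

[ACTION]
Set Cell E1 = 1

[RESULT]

E1: 1                                                                             
       A       B       C       D       E       F       G       H       I       J  
----------------------------------------------------------------------------------
  1        0       0       0       0     [1]       0       0       0       0      
  2        0       0       0       0       0       0       0       0       0      
  3        0       0       0       0       0       0       0       0       0      
  4        0       0       0       0       0       0       0       0       0      
  5        0       0       0       0       0       0       0       0       0      
  6        0       0       0       0       0       0       0       0       0OK    
  7        0       0       0       0       0       0       0       0       0      
  8        0       0       0       0       0       0       0       0     361      
  9        0       0       0       0       0       0       0       0       0      
 10        0       0       0       0       0       0       0       0       0      
 11        0       0       0       0       0       0       0       0       0      
 12        0       0       0       0       0       0       0       0       0      
 13        0       0       0       0       0       0       0       0       0      
 14        0       0       0       0       0       0       0     551       0      
 15        0       0       0OK             0  116.71  -46.96       0       0      
 16        0Note           0       0       0       0       0       0       0      
 17        0       0       0       0       0       0       0     493Note          
 18        0       0       0       0       0       0       0       0       0      
 19        0       0       0       0       0       0       0       0       0      
 20        0  -17.65       0       0       0       0       0       0       0      
                                                                                  


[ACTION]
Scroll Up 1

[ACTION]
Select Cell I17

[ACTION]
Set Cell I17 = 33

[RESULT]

I17: 33                                                                           
       A       B       C       D       E       F       G       H       I       J  
----------------------------------------------------------------------------------
  1        0       0       0       0       1       0       0       0       0      
  2        0       0       0       0       0       0       0       0       0      
  3        0       0       0       0       0       0       0       0       0      
  4        0       0       0       0       0       0       0       0       0      
  5        0       0       0       0       0       0       0       0       0      
  6        0       0       0       0       0       0       0       0       0OK    
  7        0       0       0       0       0       0       0       0       0      
  8        0       0       0       0       0       0       0       0     361      
  9        0       0       0       0       0       0       0       0       0      
 10        0       0       0       0       0       0       0       0       0      
 11        0       0       0       0       0       0       0       0       0      
 12        0       0       0       0       0       0       0       0       0      
 13        0       0       0       0       0       0       0       0       0      
 14        0       0       0       0       0       0       0     551       0      
 15        0       0       0OK             0  116.71  -46.96       0       0      
 16        0Note           0       0       0       0       0       0       0      
 17        0       0       0       0       0       0       0     493    [33]      
 18        0       0       0       0       0       0       0       0       0      
 19        0       0       0       0       0       0       0       0       0      
 20        0  -17.65       0       0       0       0       0       0       0      
                                                                                  


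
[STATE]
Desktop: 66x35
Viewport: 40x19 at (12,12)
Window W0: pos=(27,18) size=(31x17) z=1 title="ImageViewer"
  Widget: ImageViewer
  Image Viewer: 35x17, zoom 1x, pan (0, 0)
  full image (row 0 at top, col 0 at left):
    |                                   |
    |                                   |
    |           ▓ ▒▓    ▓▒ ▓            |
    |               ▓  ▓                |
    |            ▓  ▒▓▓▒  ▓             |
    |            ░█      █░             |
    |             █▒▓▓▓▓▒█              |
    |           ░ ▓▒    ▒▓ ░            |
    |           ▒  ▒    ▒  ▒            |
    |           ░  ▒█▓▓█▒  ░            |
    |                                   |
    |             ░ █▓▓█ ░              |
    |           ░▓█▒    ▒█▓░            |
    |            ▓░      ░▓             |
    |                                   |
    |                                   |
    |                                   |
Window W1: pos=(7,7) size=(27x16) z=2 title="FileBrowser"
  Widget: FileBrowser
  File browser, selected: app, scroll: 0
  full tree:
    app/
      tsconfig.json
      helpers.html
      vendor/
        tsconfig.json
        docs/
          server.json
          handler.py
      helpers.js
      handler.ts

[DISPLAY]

helpers.html         ┃                  
[+] vendor/          ┃                  
helpers.js           ┃                  
handler.ts           ┃                  
                     ┃                  
                     ┃                  
                     ┃━━━━━━━━━━━━━━━━━━
                     ┃Viewer            
                     ┃──────────────────
                     ┃                  
━━━━━━━━━━━━━━━━━━━━━┛                  
               ┃           ▓ ▒▓    ▓▒ ▓ 
               ┃               ▓  ▓     
               ┃            ▓  ▒▓▓▒  ▓  
               ┃            ░█      █░  
               ┃             █▒▓▓▓▓▒█   
               ┃           ░ ▓▒    ▒▓ ░ 
               ┃           ▒  ▒    ▒  ▒ 
               ┃           ░  ▒█▓▓█▒  ░ 


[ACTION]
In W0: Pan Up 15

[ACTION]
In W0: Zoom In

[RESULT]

helpers.html         ┃                  
[+] vendor/          ┃                  
helpers.js           ┃                  
handler.ts           ┃                  
                     ┃                  
                     ┃                  
                     ┃━━━━━━━━━━━━━━━━━━
                     ┃Viewer            
                     ┃──────────────────
                     ┃                  
━━━━━━━━━━━━━━━━━━━━━┛                  
               ┃                        
               ┃                        
               ┃                      ▓▓
               ┃                      ▓▓
               ┃                        
               ┃                        
               ┃                        
               ┃                        


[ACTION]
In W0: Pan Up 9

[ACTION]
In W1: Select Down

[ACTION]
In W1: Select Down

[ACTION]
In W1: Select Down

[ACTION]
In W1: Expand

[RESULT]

helpers.html         ┃                  
[-] vendor/          ┃                  
  tsconfig.json      ┃                  
  [+] docs/          ┃                  
helpers.js           ┃                  
handler.ts           ┃                  
                     ┃━━━━━━━━━━━━━━━━━━
                     ┃Viewer            
                     ┃──────────────────
                     ┃                  
━━━━━━━━━━━━━━━━━━━━━┛                  
               ┃                        
               ┃                        
               ┃                      ▓▓
               ┃                      ▓▓
               ┃                        
               ┃                        
               ┃                        
               ┃                        


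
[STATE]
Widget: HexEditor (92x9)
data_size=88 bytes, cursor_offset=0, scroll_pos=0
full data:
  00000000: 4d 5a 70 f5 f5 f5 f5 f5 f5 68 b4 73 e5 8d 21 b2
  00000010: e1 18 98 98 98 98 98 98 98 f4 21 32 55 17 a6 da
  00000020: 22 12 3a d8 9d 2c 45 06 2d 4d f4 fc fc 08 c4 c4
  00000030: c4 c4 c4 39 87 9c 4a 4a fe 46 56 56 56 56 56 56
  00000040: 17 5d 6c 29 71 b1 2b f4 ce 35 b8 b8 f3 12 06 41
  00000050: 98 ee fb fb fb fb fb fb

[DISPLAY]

00000000  4D 5a 70 f5 f5 f5 f5 f5  f5 68 b4 73 e5 8d 21 b2  |MZp......h.s..!.|              
00000010  e1 18 98 98 98 98 98 98  98 f4 21 32 55 17 a6 da  |..........!2U...|              
00000020  22 12 3a d8 9d 2c 45 06  2d 4d f4 fc fc 08 c4 c4  |".:..,E.-M......|              
00000030  c4 c4 c4 39 87 9c 4a 4a  fe 46 56 56 56 56 56 56  |...9..JJ.FVVVVVV|              
00000040  17 5d 6c 29 71 b1 2b f4  ce 35 b8 b8 f3 12 06 41  |.]l)q.+..5.....A|              
00000050  98 ee fb fb fb fb fb fb                           |........        |              
                                                                                            
                                                                                            
                                                                                            


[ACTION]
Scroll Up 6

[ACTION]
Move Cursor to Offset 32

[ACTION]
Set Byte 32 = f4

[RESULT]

00000000  4d 5a 70 f5 f5 f5 f5 f5  f5 68 b4 73 e5 8d 21 b2  |MZp......h.s..!.|              
00000010  e1 18 98 98 98 98 98 98  98 f4 21 32 55 17 a6 da  |..........!2U...|              
00000020  F4 12 3a d8 9d 2c 45 06  2d 4d f4 fc fc 08 c4 c4  |..:..,E.-M......|              
00000030  c4 c4 c4 39 87 9c 4a 4a  fe 46 56 56 56 56 56 56  |...9..JJ.FVVVVVV|              
00000040  17 5d 6c 29 71 b1 2b f4  ce 35 b8 b8 f3 12 06 41  |.]l)q.+..5.....A|              
00000050  98 ee fb fb fb fb fb fb                           |........        |              
                                                                                            
                                                                                            
                                                                                            


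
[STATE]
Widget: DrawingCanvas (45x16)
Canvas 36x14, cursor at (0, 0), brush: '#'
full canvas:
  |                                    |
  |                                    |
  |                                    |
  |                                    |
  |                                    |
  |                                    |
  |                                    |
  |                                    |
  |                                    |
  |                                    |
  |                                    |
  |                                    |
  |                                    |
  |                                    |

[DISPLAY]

+                                            
                                             
                                             
                                             
                                             
                                             
                                             
                                             
                                             
                                             
                                             
                                             
                                             
                                             
                                             
                                             


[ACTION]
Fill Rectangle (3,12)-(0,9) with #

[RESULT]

+        ####                                
         ####                                
         ####                                
         ####                                
                                             
                                             
                                             
                                             
                                             
                                             
                                             
                                             
                                             
                                             
                                             
                                             


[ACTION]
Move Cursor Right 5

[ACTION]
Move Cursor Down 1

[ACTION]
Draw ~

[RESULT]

         ####                                
     ~   ####                                
         ####                                
         ####                                
                                             
                                             
                                             
                                             
                                             
                                             
                                             
                                             
                                             
                                             
                                             
                                             


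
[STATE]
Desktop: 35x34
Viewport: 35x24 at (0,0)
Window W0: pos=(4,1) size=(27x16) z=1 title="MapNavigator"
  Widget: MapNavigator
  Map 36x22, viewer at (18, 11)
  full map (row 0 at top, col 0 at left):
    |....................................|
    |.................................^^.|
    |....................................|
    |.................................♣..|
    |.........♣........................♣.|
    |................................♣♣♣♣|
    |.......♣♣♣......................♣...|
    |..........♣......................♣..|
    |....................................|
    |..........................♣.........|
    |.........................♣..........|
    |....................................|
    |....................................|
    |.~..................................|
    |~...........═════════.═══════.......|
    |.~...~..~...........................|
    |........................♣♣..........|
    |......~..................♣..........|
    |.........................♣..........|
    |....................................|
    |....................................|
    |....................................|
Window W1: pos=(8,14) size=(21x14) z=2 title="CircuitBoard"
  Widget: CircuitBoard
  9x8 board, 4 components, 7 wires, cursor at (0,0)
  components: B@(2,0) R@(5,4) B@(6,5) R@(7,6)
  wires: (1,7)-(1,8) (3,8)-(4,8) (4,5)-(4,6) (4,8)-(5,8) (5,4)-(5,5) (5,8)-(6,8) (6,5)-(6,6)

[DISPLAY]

                                   
    ┏━━━━━━━━━━━━━━━━━━━━━━━━━┓    
    ┃ MapNavigator            ┃    
    ┠─────────────────────────┨    
    ┃.........................┃    
    ┃.♣♣♣.....................┃    
    ┃....♣....................┃    
    ┃.........................┃    
    ┃....................♣....┃    
    ┃...................♣.....┃    
    ┃............@............┃    
    ┃.........................┃    
    ┃.........................┃    
    ┃......═════════.═══════..┃    
    ┃..~┏━━━━━━━━━━━━━━━━━━━┓.┃    
    ┃...┃ CircuitBoard      ┃.┃    
    ┗━━━┠───────────────────┨━┛    
        ┃   0 1 2 3 4 5 6 7 ┃      
        ┃0  [.]             ┃      
        ┃                   ┃      
        ┃1                  ┃      
        ┃                   ┃      
        ┃2   B              ┃      
        ┃                   ┃      


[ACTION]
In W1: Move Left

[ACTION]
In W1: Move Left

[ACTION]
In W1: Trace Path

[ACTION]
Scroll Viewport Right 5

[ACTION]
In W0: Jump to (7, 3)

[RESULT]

                                   
    ┏━━━━━━━━━━━━━━━━━━━━━━━━━┓    
    ┃ MapNavigator            ┃    
    ┠─────────────────────────┨    
    ┃                         ┃    
    ┃                         ┃    
    ┃                         ┃    
    ┃     ....................┃    
    ┃     ....................┃    
    ┃     ....................┃    
    ┃     .......@............┃    
    ┃     .........♣..........┃    
    ┃     ....................┃    
    ┃     .......♣♣♣..........┃    
    ┃   ┏━━━━━━━━━━━━━━━━━━━┓.┃    
    ┃   ┃ CircuitBoard      ┃.┃    
    ┗━━━┠───────────────────┨━┛    
        ┃   0 1 2 3 4 5 6 7 ┃      
        ┃0  [.]             ┃      
        ┃                   ┃      
        ┃1                  ┃      
        ┃                   ┃      
        ┃2   B              ┃      
        ┃                   ┃      


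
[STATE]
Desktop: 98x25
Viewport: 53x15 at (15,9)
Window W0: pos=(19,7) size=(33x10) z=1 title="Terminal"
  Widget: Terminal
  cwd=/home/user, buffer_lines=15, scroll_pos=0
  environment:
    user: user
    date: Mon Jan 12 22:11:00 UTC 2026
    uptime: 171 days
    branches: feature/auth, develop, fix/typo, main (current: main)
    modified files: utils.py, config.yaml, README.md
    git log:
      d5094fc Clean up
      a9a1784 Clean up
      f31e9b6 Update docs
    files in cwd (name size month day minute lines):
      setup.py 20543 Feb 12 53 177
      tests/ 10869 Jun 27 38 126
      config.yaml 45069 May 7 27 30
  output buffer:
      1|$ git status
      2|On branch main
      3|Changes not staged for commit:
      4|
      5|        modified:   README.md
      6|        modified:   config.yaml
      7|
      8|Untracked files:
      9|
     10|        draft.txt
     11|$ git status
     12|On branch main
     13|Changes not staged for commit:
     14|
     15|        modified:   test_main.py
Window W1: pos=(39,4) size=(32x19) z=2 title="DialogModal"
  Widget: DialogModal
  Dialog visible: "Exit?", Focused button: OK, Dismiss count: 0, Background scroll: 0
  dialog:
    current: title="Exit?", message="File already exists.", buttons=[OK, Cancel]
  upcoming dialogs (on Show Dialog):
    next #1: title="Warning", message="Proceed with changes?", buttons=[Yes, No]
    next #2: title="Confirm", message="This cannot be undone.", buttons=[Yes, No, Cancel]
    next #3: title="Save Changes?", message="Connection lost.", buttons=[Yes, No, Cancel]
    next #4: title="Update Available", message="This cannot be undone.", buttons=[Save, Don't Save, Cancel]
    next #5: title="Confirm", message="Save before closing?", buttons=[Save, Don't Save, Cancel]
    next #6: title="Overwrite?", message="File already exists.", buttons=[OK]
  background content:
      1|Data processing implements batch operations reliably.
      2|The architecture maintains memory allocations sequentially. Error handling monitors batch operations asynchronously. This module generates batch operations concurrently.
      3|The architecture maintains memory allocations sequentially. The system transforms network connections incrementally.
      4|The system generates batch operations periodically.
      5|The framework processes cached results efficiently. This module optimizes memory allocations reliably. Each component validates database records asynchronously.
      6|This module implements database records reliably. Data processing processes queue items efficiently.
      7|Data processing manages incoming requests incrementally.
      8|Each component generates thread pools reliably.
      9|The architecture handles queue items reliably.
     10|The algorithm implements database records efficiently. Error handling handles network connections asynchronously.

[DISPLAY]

    ┠───────────────────┃The architecture maintains m
    ┃$ git status       ┃The system generates batch o
    ┃On branch main     ┃The framework processes cach
    ┃Changes not staged ┃Thi┌──────────────────────┐b
    ┃                   ┃Dat│        Exit?         │o
    ┃        modified:  ┃Eac│ File already exists. │r
    ┃        modified:  ┃The│    [OK]  Cancel      │e
    ┗━━━━━━━━━━━━━━━━━━━┃The└──────────────────────┘t
                        ┃                            
                        ┃                            
                        ┃                            
                        ┃                            
                        ┃                            
                        ┗━━━━━━━━━━━━━━━━━━━━━━━━━━━━
                                                     


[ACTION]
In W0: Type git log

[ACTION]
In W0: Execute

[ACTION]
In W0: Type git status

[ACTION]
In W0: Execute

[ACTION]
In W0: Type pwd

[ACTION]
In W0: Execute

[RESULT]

    ┠───────────────────┃The architecture maintains m
    ┃        modified:  ┃The system generates batch o
    ┃        modified:  ┃The framework processes cach
    ┃        modified:  ┃Thi┌──────────────────────┐b
    ┃$ pwd              ┃Dat│        Exit?         │o
    ┃/home/user         ┃Eac│ File already exists. │r
    ┃$ █                ┃The│    [OK]  Cancel      │e
    ┗━━━━━━━━━━━━━━━━━━━┃The└──────────────────────┘t
                        ┃                            
                        ┃                            
                        ┃                            
                        ┃                            
                        ┃                            
                        ┗━━━━━━━━━━━━━━━━━━━━━━━━━━━━
                                                     
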